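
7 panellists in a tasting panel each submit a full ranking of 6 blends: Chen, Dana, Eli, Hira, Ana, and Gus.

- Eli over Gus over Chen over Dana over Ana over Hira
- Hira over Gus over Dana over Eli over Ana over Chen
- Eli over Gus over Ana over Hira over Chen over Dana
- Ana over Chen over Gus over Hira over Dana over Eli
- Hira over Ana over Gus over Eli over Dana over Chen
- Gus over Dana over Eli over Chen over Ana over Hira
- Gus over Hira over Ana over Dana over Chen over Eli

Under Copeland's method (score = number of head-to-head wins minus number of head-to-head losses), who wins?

Pairwise results:
  Chen vs Dana: Dana wins 4–3.
  Chen vs Eli: Eli wins 5–2.
  Chen vs Hira: Hira wins 4–3.
  Chen vs Ana: Ana wins 5–2.
  Chen vs Gus: Gus wins 6–1.
  Dana vs Eli: Dana wins 4–3.
  Dana vs Hira: Hira wins 5–2.
  Dana vs Ana: Ana wins 4–3.
  Dana vs Gus: Gus wins 7–0.
  Eli vs Hira: Hira wins 4–3.
  Eli vs Ana: Eli wins 4–3.
  Eli vs Gus: Gus wins 5–2.
  Hira vs Ana: Ana wins 4–3.
  Hira vs Gus: Gus wins 5–2.
  Ana vs Gus: Gus wins 5–2.
Copeland scores (wins − losses):
  Chen: 0 − 5 = -5
  Dana: 2 − 3 = -1
  Eli: 2 − 3 = -1
  Hira: 3 − 2 = 1
  Ana: 3 − 2 = 1
  Gus: 5 − 0 = 5
Gus has the best Copeland score.

Gus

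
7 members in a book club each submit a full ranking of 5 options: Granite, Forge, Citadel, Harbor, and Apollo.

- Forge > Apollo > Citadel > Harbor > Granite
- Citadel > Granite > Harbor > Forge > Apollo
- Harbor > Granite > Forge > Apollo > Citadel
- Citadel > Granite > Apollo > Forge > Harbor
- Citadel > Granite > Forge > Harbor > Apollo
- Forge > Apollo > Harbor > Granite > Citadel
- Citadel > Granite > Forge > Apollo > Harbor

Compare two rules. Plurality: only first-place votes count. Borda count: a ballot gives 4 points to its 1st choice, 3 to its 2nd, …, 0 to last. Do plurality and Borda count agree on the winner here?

Plurality first-place counts: Granite 0, Forge 2, Citadel 4, Harbor 1, Apollo 0 → Citadel.
Borda totals: Granite 16, Forge 16, Citadel 18, Harbor 10, Apollo 10 → Citadel.
The two rules agree on Citadel.

Yes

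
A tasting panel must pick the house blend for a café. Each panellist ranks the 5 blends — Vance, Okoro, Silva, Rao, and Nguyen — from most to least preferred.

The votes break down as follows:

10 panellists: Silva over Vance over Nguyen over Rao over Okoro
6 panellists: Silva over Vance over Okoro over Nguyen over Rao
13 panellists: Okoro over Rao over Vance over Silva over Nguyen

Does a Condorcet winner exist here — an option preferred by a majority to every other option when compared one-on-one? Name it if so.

Head-to-head results (29 voters total):
Vance vs Okoro: Vance wins 16–13.
Vance vs Silva: Silva wins 16–13.
Vance vs Rao: Vance wins 16–13.
Vance vs Nguyen: Vance wins 29–0.
Okoro vs Silva: Silva wins 16–13.
Okoro vs Rao: Okoro wins 19–10.
Okoro vs Nguyen: Okoro wins 19–10.
Silva vs Rao: Silva wins 16–13.
Silva vs Nguyen: Silva wins 29–0.
Rao vs Nguyen: Nguyen wins 16–13.
Silva beats each rival — Vance (16–13), Okoro (16–13), Rao (16–13), Nguyen (29–0) — so Silva is the Condorcet winner.

Silva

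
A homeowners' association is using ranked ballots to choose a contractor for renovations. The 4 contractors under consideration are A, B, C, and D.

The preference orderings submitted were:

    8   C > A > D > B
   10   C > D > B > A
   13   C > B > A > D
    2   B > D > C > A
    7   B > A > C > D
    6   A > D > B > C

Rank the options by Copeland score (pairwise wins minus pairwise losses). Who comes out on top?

C

Pairwise results:
  A vs B: B wins 32–14.
  A vs C: C wins 33–13.
  A vs D: A wins 34–12.
  B vs C: C wins 31–15.
  B vs D: D wins 24–22.
  C vs D: C wins 38–8.
Copeland scores (wins − losses):
  A: 1 − 2 = -1
  B: 1 − 2 = -1
  C: 3 − 0 = 3
  D: 1 − 2 = -1
C has the best Copeland score.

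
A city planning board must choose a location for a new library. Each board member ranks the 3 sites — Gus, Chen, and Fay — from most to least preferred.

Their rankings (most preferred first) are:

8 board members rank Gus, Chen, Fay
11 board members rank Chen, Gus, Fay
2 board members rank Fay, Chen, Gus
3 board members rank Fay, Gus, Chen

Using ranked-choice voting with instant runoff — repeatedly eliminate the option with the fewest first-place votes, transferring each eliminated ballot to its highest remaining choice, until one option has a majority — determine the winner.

Round 1: Chen 11, Gus 8, Fay 5. Fay has the fewest and is eliminated.
Round 2: Chen 13, Gus 11. Chen has a majority.

Chen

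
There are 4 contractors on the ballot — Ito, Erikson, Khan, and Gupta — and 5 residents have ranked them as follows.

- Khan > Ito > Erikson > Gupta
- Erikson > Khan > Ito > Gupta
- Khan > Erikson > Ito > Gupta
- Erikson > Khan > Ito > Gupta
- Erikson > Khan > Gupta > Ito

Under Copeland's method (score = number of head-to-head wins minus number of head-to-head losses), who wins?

Erikson

Pairwise results:
  Ito vs Erikson: Erikson wins 4–1.
  Ito vs Khan: Khan wins 5–0.
  Ito vs Gupta: Ito wins 4–1.
  Erikson vs Khan: Erikson wins 3–2.
  Erikson vs Gupta: Erikson wins 5–0.
  Khan vs Gupta: Khan wins 5–0.
Copeland scores (wins − losses):
  Ito: 1 − 2 = -1
  Erikson: 3 − 0 = 3
  Khan: 2 − 1 = 1
  Gupta: 0 − 3 = -3
Erikson has the best Copeland score.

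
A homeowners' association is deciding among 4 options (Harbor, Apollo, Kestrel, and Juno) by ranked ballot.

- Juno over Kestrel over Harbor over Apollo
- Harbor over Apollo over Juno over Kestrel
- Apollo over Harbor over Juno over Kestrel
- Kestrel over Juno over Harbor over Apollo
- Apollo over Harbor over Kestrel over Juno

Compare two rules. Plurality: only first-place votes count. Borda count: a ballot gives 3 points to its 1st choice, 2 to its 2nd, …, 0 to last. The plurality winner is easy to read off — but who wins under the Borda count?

Harbor

Plurality first-place counts: Harbor 1, Apollo 2, Kestrel 1, Juno 1 → Apollo.
Borda totals: Harbor 9, Apollo 8, Kestrel 6, Juno 7 → Harbor.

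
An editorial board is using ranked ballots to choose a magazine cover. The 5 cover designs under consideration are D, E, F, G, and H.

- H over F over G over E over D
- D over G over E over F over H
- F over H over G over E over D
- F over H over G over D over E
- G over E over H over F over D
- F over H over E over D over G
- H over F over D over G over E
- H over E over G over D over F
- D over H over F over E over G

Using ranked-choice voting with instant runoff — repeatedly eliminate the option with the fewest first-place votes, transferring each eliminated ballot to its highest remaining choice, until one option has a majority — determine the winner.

Round 1: F 3, H 3, D 2, G 1, E 0. E has the fewest and is eliminated.
Round 2: F 3, H 3, D 2, G 1. G has the fewest and is eliminated.
Round 3: H 4, F 3, D 2. D has the fewest and is eliminated.
Round 4: H 5, F 4. H has a majority.

H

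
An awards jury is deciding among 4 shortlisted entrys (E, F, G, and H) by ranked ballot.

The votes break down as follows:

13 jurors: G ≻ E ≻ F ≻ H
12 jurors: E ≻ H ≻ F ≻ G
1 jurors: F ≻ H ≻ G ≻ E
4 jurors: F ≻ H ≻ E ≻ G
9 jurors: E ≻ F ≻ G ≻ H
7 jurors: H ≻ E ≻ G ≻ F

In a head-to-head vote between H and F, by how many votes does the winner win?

Ballots ranking H above F: 12+7 = 19.
Ballots ranking F above H: 13+1+4+9 = 27.
F wins 27–19, a margin of 8.

8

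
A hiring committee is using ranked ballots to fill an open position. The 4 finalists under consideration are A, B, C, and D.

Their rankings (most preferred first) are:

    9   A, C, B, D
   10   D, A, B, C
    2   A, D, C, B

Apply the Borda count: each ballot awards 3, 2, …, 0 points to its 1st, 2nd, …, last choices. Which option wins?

Borda scores:
  A: 9·3 + 10·2 + 2·3 = 53
  B: 9·1 + 10·1 + 2·0 = 19
  C: 9·2 + 10·0 + 2·1 = 20
  D: 9·0 + 10·3 + 2·2 = 34
A has the highest total.

A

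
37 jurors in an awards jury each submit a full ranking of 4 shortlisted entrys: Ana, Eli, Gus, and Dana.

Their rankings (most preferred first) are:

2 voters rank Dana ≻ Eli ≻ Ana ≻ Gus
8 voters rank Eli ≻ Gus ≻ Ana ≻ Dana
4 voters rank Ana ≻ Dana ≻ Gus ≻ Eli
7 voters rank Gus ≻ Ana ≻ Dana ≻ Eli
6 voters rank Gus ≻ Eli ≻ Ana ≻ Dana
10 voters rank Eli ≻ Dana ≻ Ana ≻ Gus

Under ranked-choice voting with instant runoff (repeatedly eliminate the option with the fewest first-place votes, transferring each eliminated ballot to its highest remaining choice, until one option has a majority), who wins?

Round 1: Eli 18, Gus 13, Ana 4, Dana 2. Dana has the fewest and is eliminated.
Round 2: Eli 20, Gus 13, Ana 4. Eli has a majority.

Eli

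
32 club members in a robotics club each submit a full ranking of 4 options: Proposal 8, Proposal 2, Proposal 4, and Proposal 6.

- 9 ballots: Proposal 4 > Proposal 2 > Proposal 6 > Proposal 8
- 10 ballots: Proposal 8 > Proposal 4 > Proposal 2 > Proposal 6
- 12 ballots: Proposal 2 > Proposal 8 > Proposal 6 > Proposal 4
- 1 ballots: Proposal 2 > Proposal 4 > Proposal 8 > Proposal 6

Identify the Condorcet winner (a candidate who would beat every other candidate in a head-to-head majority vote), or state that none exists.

Head-to-head results (32 voters total):
Proposal 8 vs Proposal 2: Proposal 2 wins 22–10.
Proposal 8 vs Proposal 4: Proposal 8 wins 22–10.
Proposal 8 vs Proposal 6: Proposal 8 wins 23–9.
Proposal 2 vs Proposal 4: Proposal 4 wins 19–13.
Proposal 2 vs Proposal 6: Proposal 2 wins 32–0.
Proposal 4 vs Proposal 6: Proposal 4 wins 20–12.
No candidate beats all others: Proposal 8 beats Proposal 4 beats Proposal 2 beats Proposal 8, a majority cycle.

None — there is no Condorcet winner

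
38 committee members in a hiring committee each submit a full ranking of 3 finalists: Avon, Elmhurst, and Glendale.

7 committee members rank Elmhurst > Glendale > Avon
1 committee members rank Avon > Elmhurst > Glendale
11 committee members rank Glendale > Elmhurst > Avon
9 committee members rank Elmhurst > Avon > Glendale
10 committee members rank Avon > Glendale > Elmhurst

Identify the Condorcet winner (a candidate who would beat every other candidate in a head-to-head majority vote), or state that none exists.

No Condorcet winner

Head-to-head results (38 voters total):
Avon vs Elmhurst: Elmhurst wins 27–11.
Avon vs Glendale: Avon wins 20–18.
Elmhurst vs Glendale: Glendale wins 21–17.
No candidate beats all others: Avon beats Glendale beats Elmhurst beats Avon, a majority cycle.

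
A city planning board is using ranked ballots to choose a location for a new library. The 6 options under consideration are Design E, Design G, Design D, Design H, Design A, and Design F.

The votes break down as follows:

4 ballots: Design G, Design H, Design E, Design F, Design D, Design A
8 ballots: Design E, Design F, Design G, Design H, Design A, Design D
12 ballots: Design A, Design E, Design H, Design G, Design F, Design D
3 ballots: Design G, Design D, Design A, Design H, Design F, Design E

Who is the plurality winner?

Design A

First-place vote totals:
  Design E: 8
  Design G: 7
  Design D: 0
  Design H: 0
  Design A: 12
  Design F: 0
Design A has the most first-place votes.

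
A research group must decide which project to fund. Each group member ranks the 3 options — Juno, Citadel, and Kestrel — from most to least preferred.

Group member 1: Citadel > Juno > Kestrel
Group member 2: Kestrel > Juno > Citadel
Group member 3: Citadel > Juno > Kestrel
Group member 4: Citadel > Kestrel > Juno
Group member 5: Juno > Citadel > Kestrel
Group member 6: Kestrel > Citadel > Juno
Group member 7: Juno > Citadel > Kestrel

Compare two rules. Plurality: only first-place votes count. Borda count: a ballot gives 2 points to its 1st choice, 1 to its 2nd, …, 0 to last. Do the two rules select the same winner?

Yes

Plurality first-place counts: Juno 2, Citadel 3, Kestrel 2 → Citadel.
Borda totals: Juno 7, Citadel 9, Kestrel 5 → Citadel.
The two rules agree on Citadel.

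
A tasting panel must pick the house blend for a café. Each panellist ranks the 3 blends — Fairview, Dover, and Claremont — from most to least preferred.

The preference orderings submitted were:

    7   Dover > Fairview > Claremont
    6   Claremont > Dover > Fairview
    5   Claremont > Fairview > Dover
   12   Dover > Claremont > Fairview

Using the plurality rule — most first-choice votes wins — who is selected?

Dover

First-place vote totals:
  Fairview: 0
  Dover: 19
  Claremont: 11
Dover has the most first-place votes.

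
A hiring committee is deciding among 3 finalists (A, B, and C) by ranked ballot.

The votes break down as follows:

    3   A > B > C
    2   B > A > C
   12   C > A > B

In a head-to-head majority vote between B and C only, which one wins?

Ballots ranking B above C: 3+2 = 5.
Ballots ranking C above B: 12.
C wins the head-to-head, 12–5.

C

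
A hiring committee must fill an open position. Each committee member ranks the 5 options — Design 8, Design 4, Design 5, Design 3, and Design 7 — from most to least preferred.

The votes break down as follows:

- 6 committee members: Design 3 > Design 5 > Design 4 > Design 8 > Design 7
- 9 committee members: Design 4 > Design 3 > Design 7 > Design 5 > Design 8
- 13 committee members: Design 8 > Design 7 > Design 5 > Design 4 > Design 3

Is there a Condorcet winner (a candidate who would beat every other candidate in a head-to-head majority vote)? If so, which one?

Head-to-head results (28 voters total):
Design 8 vs Design 4: Design 4 wins 15–13.
Design 8 vs Design 5: Design 5 wins 15–13.
Design 8 vs Design 3: Design 3 wins 15–13.
Design 8 vs Design 7: Design 8 wins 19–9.
Design 4 vs Design 5: Design 5 wins 19–9.
Design 4 vs Design 3: Design 4 wins 22–6.
Design 4 vs Design 7: Design 4 wins 15–13.
Design 5 vs Design 3: Design 3 wins 15–13.
Design 5 vs Design 7: Design 7 wins 22–6.
Design 3 vs Design 7: Design 3 wins 15–13.
No candidate beats all others: Design 8 beats Design 7 beats Design 5 beats Design 8, a majority cycle.

None — there is no Condorcet winner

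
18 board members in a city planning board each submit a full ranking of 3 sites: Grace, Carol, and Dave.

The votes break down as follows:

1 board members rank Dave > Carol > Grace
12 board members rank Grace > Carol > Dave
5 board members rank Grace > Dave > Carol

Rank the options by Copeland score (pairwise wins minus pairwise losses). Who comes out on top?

Pairwise results:
  Grace vs Carol: Grace wins 17–1.
  Grace vs Dave: Grace wins 17–1.
  Carol vs Dave: Carol wins 12–6.
Copeland scores (wins − losses):
  Grace: 2 − 0 = 2
  Carol: 1 − 1 = 0
  Dave: 0 − 2 = -2
Grace has the best Copeland score.

Grace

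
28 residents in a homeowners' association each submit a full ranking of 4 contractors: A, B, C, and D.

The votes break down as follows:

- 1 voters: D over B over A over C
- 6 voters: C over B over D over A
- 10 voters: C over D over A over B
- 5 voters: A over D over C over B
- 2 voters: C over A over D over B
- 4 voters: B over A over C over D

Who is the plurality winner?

First-place vote totals:
  A: 5
  B: 4
  C: 18
  D: 1
C has the most first-place votes.

C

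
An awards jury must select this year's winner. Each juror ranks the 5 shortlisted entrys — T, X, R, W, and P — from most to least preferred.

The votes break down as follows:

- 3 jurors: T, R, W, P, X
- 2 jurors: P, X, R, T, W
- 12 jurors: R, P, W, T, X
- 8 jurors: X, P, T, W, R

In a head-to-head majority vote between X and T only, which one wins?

Ballots ranking X above T: 2+8 = 10.
Ballots ranking T above X: 3+12 = 15.
T wins the head-to-head, 15–10.

T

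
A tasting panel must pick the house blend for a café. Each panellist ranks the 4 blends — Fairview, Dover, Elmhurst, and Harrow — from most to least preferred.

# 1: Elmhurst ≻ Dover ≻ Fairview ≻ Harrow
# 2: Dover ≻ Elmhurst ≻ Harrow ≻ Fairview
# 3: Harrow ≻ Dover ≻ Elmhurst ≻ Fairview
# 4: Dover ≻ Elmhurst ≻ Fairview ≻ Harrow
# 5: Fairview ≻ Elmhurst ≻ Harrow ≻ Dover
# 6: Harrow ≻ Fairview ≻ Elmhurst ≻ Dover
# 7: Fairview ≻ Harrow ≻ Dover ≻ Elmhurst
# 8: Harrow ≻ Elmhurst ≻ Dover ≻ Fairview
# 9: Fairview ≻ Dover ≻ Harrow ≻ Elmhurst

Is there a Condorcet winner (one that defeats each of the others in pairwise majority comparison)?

Head-to-head results (9 voters total):
Fairview vs Dover: Dover wins 5–4.
Fairview vs Elmhurst: Elmhurst wins 5–4.
Fairview vs Harrow: Fairview wins 5–4.
Dover vs Elmhurst: Dover wins 5–4.
Dover vs Harrow: Harrow wins 5–4.
Elmhurst vs Harrow: Harrow wins 5–4.
No candidate beats all others: Fairview beats Harrow beats Dover beats Fairview, a majority cycle.

No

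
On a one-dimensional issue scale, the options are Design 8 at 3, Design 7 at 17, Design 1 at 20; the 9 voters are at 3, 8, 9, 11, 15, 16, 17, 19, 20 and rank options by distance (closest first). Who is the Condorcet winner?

Design 7

With single-peaked preferences on a line, the Condorcet winner is the candidate closest to the median voter.
The median voter (position 15) is closest to Design 7 at 17.
Check: Design 7 vs Design 8 — voters closer to Design 7: 6 of 9.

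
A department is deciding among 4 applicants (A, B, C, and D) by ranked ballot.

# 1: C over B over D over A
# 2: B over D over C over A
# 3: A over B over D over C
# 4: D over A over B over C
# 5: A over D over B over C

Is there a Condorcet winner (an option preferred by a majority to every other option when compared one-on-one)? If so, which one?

Head-to-head results (5 voters total):
A vs B: A wins 3–2.
A vs C: A wins 3–2.
A vs D: D wins 3–2.
B vs C: B wins 4–1.
B vs D: B wins 3–2.
C vs D: D wins 4–1.
No candidate beats all others: A beats B beats D beats A, a majority cycle.

No Condorcet winner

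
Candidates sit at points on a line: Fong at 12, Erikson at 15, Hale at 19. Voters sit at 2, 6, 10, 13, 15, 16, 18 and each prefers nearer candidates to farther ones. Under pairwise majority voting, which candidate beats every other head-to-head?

Fong

With single-peaked preferences on a line, the Condorcet winner is the candidate closest to the median voter.
The median voter (position 13) is closest to Fong at 12.
Check: Fong vs Hale — voters closer to Fong: 5 of 7.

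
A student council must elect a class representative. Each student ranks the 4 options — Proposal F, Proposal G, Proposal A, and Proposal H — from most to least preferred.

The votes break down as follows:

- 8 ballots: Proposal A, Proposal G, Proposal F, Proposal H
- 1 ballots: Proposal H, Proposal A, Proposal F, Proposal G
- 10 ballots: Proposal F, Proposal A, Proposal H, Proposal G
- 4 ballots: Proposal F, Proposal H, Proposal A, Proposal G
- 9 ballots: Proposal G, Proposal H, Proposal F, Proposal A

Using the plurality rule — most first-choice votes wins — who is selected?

First-place vote totals:
  Proposal F: 14
  Proposal G: 9
  Proposal A: 8
  Proposal H: 1
Proposal F has the most first-place votes.

Proposal F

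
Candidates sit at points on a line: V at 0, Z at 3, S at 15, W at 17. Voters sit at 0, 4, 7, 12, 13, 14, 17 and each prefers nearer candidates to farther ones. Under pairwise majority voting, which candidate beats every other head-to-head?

With single-peaked preferences on a line, the Condorcet winner is the candidate closest to the median voter.
The median voter (position 12) is closest to S at 15.
Check: S vs V — voters closer to S: 4 of 7.

S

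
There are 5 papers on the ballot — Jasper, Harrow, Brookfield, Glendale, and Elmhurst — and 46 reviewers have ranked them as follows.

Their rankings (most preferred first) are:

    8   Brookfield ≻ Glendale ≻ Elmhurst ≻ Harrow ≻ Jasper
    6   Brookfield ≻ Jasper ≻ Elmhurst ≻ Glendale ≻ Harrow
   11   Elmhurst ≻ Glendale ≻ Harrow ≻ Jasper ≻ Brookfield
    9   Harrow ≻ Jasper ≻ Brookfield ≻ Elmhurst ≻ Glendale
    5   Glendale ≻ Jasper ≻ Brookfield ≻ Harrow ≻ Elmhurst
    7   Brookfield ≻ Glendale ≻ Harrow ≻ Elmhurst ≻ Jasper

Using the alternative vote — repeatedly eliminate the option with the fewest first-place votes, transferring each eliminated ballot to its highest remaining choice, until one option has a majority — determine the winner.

Round 1: Brookfield 21, Elmhurst 11, Harrow 9, Glendale 5, Jasper 0. Jasper has the fewest and is eliminated.
Round 2: Brookfield 21, Elmhurst 11, Harrow 9, Glendale 5. Glendale has the fewest and is eliminated.
Round 3: Brookfield 26, Elmhurst 11, Harrow 9. Brookfield has a majority.

Brookfield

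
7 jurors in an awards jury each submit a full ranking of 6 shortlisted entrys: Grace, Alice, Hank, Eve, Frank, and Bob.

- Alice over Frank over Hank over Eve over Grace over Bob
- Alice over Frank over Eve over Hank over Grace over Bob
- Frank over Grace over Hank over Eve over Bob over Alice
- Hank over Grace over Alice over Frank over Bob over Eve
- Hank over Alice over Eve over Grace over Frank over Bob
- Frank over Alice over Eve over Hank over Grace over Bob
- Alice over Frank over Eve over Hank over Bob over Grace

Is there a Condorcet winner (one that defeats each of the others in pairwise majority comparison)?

Yes

Head-to-head results (7 voters total):
Grace vs Alice: Alice wins 5–2.
Grace vs Hank: Hank wins 6–1.
Grace vs Eve: Eve wins 5–2.
Grace vs Frank: Frank wins 5–2.
Grace vs Bob: Grace wins 6–1.
Alice vs Hank: Alice wins 4–3.
Alice vs Eve: Alice wins 6–1.
Alice vs Frank: Alice wins 5–2.
Alice vs Bob: Alice wins 6–1.
Hank vs Eve: Hank wins 4–3.
Hank vs Frank: Frank wins 5–2.
Hank vs Bob: Hank wins 7–0.
Eve vs Frank: Frank wins 6–1.
Eve vs Bob: Eve wins 6–1.
Frank vs Bob: Frank wins 7–0.
Alice beats each rival — Grace (5–2), Hank (4–3), Eve (6–1), Frank (5–2), Bob (6–1) — so Alice is the Condorcet winner.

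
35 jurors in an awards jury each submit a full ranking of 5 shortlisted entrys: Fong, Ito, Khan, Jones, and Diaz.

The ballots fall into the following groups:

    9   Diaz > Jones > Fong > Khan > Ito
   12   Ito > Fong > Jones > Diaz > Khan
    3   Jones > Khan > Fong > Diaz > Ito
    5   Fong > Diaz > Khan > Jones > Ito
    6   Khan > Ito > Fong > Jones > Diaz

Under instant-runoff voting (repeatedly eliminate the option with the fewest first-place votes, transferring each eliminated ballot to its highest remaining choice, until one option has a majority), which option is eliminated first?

Round 1: Ito 12, Diaz 9, Khan 6, Fong 5, Jones 3. Jones has the fewest and is eliminated.
Round 2: Ito 12, Khan 9, Diaz 9, Fong 5. Fong has the fewest and is eliminated.
Round 3: Diaz 14, Ito 12, Khan 9. Khan has the fewest and is eliminated.
Round 4: Ito 18, Diaz 17. Ito has a majority.

Jones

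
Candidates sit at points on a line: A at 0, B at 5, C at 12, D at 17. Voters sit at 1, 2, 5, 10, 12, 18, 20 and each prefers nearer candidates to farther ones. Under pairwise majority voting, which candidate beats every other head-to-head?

C

With single-peaked preferences on a line, the Condorcet winner is the candidate closest to the median voter.
The median voter (position 10) is closest to C at 12.
Check: C vs A — voters closer to C: 4 of 7.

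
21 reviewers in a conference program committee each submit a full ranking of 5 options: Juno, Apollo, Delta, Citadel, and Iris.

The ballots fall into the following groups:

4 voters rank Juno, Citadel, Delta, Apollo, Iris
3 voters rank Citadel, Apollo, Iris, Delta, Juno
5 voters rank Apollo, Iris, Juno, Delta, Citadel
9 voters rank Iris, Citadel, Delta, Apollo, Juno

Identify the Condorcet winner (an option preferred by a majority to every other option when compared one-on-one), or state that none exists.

No Condorcet winner

Head-to-head results (21 voters total):
Juno vs Apollo: Apollo wins 17–4.
Juno vs Delta: Delta wins 12–9.
Juno vs Citadel: Citadel wins 12–9.
Juno vs Iris: Iris wins 17–4.
Apollo vs Delta: Delta wins 13–8.
Apollo vs Citadel: Citadel wins 16–5.
Apollo vs Iris: Apollo wins 12–9.
Delta vs Citadel: Citadel wins 16–5.
Delta vs Iris: Iris wins 17–4.
Citadel vs Iris: Iris wins 14–7.
No candidate beats all others: Apollo beats Iris beats Delta beats Apollo, a majority cycle.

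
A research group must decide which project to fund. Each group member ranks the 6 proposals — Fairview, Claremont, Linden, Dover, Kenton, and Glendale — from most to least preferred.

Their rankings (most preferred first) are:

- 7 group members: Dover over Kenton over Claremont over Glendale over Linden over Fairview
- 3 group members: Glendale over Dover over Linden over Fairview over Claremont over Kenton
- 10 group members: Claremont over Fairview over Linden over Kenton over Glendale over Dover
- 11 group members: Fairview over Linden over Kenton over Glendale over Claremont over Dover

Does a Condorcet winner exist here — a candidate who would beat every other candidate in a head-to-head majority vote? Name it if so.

Head-to-head results (31 voters total):
Fairview vs Claremont: Claremont wins 17–14.
Fairview vs Linden: Fairview wins 21–10.
Fairview vs Dover: Fairview wins 21–10.
Fairview vs Kenton: Fairview wins 24–7.
Fairview vs Glendale: Fairview wins 21–10.
Claremont vs Linden: Claremont wins 17–14.
Claremont vs Dover: Claremont wins 21–10.
Claremont vs Kenton: Kenton wins 18–13.
Claremont vs Glendale: Claremont wins 17–14.
Linden vs Dover: Linden wins 21–10.
Linden vs Kenton: Linden wins 24–7.
Linden vs Glendale: Linden wins 21–10.
Dover vs Kenton: Kenton wins 21–10.
Dover vs Glendale: Glendale wins 24–7.
Kenton vs Glendale: Kenton wins 28–3.
No candidate beats all others: Fairview beats Kenton beats Claremont beats Fairview, a majority cycle.

There is no Condorcet winner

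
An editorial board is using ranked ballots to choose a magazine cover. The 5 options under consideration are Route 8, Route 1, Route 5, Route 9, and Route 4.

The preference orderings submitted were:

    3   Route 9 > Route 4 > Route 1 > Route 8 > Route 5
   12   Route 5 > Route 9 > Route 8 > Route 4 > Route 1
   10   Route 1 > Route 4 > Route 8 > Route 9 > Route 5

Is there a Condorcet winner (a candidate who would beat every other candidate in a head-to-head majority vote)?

Head-to-head results (25 voters total):
Route 8 vs Route 1: Route 1 wins 13–12.
Route 8 vs Route 5: Route 8 wins 13–12.
Route 8 vs Route 9: Route 9 wins 15–10.
Route 8 vs Route 4: Route 4 wins 13–12.
Route 1 vs Route 5: Route 1 wins 13–12.
Route 1 vs Route 9: Route 9 wins 15–10.
Route 1 vs Route 4: Route 4 wins 15–10.
Route 5 vs Route 9: Route 9 wins 13–12.
Route 5 vs Route 4: Route 4 wins 13–12.
Route 9 vs Route 4: Route 9 wins 15–10.
Route 9 beats each rival — Route 8 (15–10), Route 1 (15–10), Route 5 (13–12), Route 4 (15–10) — so Route 9 is the Condorcet winner.

Yes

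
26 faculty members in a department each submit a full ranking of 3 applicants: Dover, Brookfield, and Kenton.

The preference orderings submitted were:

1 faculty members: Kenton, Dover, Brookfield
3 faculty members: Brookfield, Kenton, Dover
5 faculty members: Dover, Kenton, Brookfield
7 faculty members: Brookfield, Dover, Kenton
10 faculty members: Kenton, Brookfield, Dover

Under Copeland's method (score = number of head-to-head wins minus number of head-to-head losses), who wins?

Kenton

Pairwise results:
  Dover vs Brookfield: Brookfield wins 20–6.
  Dover vs Kenton: Kenton wins 14–12.
  Brookfield vs Kenton: Kenton wins 16–10.
Copeland scores (wins − losses):
  Dover: 0 − 2 = -2
  Brookfield: 1 − 1 = 0
  Kenton: 2 − 0 = 2
Kenton has the best Copeland score.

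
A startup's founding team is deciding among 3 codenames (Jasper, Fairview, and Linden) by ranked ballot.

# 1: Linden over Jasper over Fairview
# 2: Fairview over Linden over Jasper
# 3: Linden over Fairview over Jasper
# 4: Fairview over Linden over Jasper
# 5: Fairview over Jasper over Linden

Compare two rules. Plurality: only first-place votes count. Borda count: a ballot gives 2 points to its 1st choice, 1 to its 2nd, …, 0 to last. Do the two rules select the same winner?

Yes

Plurality first-place counts: Jasper 0, Fairview 3, Linden 2 → Fairview.
Borda totals: Jasper 2, Fairview 7, Linden 6 → Fairview.
The two rules agree on Fairview.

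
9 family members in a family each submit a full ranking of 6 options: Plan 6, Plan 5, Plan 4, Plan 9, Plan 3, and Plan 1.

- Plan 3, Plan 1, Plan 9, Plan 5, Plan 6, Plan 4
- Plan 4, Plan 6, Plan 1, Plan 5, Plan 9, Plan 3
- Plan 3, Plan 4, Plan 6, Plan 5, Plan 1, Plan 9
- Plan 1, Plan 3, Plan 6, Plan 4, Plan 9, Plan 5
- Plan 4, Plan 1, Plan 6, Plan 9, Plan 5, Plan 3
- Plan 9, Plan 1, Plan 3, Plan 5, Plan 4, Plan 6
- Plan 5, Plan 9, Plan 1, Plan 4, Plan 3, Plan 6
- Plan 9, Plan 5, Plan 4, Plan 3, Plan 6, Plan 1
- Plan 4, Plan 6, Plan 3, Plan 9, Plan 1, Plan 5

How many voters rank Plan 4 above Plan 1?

5

Ballots ranking Plan 4 above Plan 1: 5.
Ballots ranking Plan 1 above Plan 4: 4.
So 5 of 9 voters prefer Plan 4 to Plan 1.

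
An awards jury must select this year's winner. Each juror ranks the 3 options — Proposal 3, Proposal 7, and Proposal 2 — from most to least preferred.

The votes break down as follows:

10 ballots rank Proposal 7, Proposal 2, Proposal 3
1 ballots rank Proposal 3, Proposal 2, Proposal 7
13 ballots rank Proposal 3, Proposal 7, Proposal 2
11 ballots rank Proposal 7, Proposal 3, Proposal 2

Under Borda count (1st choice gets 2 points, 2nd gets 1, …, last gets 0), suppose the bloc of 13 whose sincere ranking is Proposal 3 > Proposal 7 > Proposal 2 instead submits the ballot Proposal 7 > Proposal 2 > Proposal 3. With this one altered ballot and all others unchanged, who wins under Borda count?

Proposal 7

Borda totals with the altered ballot: Proposal 3 13, Proposal 7 68, Proposal 2 24.
The winner is unchanged: still Proposal 7.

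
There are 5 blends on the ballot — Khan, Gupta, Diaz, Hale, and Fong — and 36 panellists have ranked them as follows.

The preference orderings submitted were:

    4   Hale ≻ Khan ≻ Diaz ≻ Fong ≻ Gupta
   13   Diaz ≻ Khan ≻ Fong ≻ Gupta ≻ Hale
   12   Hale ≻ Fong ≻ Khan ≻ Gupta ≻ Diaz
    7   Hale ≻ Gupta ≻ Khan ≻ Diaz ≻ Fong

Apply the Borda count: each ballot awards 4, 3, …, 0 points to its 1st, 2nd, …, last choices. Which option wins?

Borda scores:
  Khan: 4·3 + 13·3 + 12·2 + 7·2 = 89
  Gupta: 4·0 + 13·1 + 12·1 + 7·3 = 46
  Diaz: 4·2 + 13·4 + 12·0 + 7·1 = 67
  Hale: 4·4 + 13·0 + 12·4 + 7·4 = 92
  Fong: 4·1 + 13·2 + 12·3 + 7·0 = 66
Hale has the highest total.

Hale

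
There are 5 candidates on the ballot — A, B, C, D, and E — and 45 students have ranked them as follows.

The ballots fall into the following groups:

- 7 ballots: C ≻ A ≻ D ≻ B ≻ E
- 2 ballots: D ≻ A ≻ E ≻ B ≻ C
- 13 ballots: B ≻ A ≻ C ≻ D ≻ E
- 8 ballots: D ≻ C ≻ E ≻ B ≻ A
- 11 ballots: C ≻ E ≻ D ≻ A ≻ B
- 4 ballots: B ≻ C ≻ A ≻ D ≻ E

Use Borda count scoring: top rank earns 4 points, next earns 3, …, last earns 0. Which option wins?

C

Borda scores:
  A: 7·3 + 2·3 + 13·3 + 8·0 + 11·1 + 4·2 = 85
  B: 7·1 + 2·1 + 13·4 + 8·1 + 11·0 + 4·4 = 85
  C: 7·4 + 2·0 + 13·2 + 8·3 + 11·4 + 4·3 = 134
  D: 7·2 + 2·4 + 13·1 + 8·4 + 11·2 + 4·1 = 93
  E: 7·0 + 2·2 + 13·0 + 8·2 + 11·3 + 4·0 = 53
C has the highest total.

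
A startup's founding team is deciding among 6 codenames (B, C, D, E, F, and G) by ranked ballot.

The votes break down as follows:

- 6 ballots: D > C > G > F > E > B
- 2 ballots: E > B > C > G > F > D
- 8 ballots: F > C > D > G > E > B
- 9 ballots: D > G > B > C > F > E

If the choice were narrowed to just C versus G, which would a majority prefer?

Ballots ranking C above G: 6+2+8 = 16.
Ballots ranking G above C: 9.
C wins the head-to-head, 16–9.

C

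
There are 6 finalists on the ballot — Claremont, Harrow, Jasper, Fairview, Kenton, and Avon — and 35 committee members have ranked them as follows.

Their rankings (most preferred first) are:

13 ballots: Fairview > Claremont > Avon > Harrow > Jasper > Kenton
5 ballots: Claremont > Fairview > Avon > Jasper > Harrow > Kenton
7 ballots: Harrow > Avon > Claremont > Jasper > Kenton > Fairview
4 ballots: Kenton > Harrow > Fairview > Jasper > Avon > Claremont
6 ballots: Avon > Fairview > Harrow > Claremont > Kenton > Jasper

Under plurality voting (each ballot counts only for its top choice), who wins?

Fairview

First-place vote totals:
  Claremont: 5
  Harrow: 7
  Jasper: 0
  Fairview: 13
  Kenton: 4
  Avon: 6
Fairview has the most first-place votes.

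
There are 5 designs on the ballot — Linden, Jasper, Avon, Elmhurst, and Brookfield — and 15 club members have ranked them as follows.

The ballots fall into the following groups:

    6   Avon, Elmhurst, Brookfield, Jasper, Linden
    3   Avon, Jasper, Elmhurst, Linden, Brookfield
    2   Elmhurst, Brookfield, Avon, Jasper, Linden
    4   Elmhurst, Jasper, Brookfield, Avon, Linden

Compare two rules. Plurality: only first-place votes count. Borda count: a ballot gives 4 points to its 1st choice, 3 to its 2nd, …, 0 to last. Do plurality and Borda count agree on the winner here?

Plurality first-place counts: Linden 0, Jasper 0, Avon 9, Elmhurst 6, Brookfield 0 → Avon.
Borda totals: Linden 3, Jasper 29, Avon 44, Elmhurst 48, Brookfield 26 → Elmhurst.
The two rules disagree: plurality picks Avon, Borda picks Elmhurst.

No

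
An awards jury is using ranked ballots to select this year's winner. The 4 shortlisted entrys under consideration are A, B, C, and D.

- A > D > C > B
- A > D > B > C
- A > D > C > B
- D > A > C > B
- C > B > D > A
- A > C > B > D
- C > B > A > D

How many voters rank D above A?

2

Ballots ranking D above A: 2.
Ballots ranking A above D: 5.
So 2 of 7 voters prefer D to A.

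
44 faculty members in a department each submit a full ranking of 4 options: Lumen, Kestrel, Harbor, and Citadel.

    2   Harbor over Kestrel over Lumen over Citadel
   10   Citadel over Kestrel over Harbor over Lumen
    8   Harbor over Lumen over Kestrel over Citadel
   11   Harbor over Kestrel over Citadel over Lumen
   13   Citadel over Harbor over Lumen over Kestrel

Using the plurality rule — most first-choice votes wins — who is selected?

Citadel

First-place vote totals:
  Lumen: 0
  Kestrel: 0
  Harbor: 21
  Citadel: 23
Citadel has the most first-place votes.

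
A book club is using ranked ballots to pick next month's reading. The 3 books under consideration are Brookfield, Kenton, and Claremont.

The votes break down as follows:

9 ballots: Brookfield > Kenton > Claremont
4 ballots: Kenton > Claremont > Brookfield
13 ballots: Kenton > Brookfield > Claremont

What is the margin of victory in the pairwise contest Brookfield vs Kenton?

Ballots ranking Brookfield above Kenton: 9.
Ballots ranking Kenton above Brookfield: 4+13 = 17.
Kenton wins 17–9, a margin of 8.

8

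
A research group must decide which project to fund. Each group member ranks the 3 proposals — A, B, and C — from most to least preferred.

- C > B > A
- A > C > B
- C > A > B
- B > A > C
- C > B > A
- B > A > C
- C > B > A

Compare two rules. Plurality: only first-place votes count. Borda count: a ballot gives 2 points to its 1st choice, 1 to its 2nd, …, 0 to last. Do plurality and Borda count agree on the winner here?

Yes

Plurality first-place counts: A 1, B 2, C 4 → C.
Borda totals: A 5, B 7, C 9 → C.
The two rules agree on C.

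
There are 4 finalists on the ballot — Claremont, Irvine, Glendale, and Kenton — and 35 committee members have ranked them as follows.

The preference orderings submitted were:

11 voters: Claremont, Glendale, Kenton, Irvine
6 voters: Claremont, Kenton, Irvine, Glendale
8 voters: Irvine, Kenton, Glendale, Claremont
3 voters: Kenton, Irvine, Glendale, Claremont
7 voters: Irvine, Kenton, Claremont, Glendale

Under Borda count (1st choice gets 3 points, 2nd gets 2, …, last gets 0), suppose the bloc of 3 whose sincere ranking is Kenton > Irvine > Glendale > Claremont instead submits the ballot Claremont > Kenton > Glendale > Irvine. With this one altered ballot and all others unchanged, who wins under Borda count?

Claremont

Borda totals with the altered ballot: Claremont 67, Irvine 51, Glendale 33, Kenton 59.
The switch changes the winner from Kenton to Claremont.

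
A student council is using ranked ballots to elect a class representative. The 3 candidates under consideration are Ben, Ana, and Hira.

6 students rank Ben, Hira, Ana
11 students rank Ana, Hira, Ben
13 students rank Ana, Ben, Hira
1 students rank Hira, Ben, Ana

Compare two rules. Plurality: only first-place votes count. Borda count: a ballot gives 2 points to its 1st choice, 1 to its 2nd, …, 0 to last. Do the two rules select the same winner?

Plurality first-place counts: Ben 6, Ana 24, Hira 1 → Ana.
Borda totals: Ben 26, Ana 48, Hira 19 → Ana.
The two rules agree on Ana.

Yes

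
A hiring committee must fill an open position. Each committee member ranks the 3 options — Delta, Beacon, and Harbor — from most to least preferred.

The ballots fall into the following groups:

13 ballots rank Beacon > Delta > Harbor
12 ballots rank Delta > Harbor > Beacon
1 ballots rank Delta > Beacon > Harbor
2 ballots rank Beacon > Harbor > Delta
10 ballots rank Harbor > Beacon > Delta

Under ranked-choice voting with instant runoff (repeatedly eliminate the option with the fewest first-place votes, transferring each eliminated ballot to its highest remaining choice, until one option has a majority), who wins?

Round 1: Beacon 15, Delta 13, Harbor 10. Harbor has the fewest and is eliminated.
Round 2: Beacon 25, Delta 13. Beacon has a majority.

Beacon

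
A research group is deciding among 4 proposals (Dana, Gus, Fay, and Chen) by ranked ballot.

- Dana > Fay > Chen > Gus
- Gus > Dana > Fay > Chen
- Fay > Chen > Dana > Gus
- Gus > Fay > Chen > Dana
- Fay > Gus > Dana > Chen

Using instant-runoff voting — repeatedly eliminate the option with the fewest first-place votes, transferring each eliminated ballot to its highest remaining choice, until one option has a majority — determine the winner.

Fay

Round 1: Gus 2, Fay 2, Dana 1, Chen 0. Chen has the fewest and is eliminated.
Round 2: Gus 2, Fay 2, Dana 1. Dana has the fewest and is eliminated.
Round 3: Fay 3, Gus 2. Fay has a majority.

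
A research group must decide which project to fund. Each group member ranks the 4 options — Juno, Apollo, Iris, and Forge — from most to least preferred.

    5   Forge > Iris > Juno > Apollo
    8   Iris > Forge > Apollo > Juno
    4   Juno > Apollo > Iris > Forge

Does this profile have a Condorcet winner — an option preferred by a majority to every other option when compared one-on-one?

Head-to-head results (17 voters total):
Juno vs Apollo: Juno wins 9–8.
Juno vs Iris: Iris wins 13–4.
Juno vs Forge: Forge wins 13–4.
Apollo vs Iris: Iris wins 13–4.
Apollo vs Forge: Forge wins 13–4.
Iris vs Forge: Iris wins 12–5.
Iris beats each rival — Juno (13–4), Apollo (13–4), Forge (12–5) — so Iris is the Condorcet winner.

Yes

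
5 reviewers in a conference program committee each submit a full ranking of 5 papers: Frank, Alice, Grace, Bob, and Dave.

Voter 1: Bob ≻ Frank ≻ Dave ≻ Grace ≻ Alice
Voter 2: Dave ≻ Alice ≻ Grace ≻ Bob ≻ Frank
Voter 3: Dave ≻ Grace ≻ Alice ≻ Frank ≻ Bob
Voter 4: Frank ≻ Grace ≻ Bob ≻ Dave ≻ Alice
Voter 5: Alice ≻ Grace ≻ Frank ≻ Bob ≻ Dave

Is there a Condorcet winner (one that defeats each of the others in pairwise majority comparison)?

Head-to-head results (5 voters total):
Frank vs Alice: Alice wins 3–2.
Frank vs Grace: Grace wins 3–2.
Frank vs Bob: Frank wins 3–2.
Frank vs Dave: Frank wins 3–2.
Alice vs Grace: Grace wins 3–2.
Alice vs Bob: Alice wins 3–2.
Alice vs Dave: Dave wins 4–1.
Grace vs Bob: Grace wins 4–1.
Grace vs Dave: Dave wins 3–2.
Bob vs Dave: Bob wins 3–2.
No candidate beats all others: Frank beats Dave beats Alice beats Frank, a majority cycle.

No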